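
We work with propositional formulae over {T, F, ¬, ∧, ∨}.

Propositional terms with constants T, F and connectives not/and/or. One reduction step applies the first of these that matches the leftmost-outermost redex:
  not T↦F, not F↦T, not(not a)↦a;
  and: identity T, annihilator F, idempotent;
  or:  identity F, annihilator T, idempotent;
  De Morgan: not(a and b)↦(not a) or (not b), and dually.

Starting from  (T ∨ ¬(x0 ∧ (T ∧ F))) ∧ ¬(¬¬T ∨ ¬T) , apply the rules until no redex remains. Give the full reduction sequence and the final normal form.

  start: (T ∨ ¬(x0 ∧ (T ∧ F))) ∧ ¬(¬¬T ∨ ¬T)
  →1  T ∧ ¬(¬¬T ∨ ¬T)
  →2  ¬(¬¬T ∨ ¬T)
  →3  ¬¬¬T ∧ ¬¬T
  →4  ¬T ∧ ¬¬T
  →5  F ∧ ¬¬T
  →6  F

Answer: normal form = F  (in 6 steps)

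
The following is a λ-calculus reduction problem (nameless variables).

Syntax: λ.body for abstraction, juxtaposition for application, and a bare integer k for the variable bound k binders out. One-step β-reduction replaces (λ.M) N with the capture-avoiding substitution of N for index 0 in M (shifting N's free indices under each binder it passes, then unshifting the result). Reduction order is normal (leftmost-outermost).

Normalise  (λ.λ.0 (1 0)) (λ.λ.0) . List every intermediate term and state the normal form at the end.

Answer: normal form = λ.0 (λ.0)  (in 2 steps)

Reduction:
  start: (λ.λ.0 (1 0)) (λ.λ.0)
  [1] λ.0 ((λ.λ.0) 0)
  [2] λ.0 (λ.0)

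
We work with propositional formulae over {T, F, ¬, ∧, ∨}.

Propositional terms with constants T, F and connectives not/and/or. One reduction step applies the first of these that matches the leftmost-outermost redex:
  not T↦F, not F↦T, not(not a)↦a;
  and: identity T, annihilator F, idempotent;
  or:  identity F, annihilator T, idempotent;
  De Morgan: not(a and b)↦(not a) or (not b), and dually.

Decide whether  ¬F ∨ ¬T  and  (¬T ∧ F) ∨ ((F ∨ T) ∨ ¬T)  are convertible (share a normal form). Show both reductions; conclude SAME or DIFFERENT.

Term A:
  start: ¬F ∨ ¬T
  step 1: T ∨ ¬T
  step 2: T

Term B:
  start: (¬T ∧ F) ∨ ((F ∨ T) ∨ ¬T)
  step 1: F ∨ ((F ∨ T) ∨ ¬T)
  step 2: (F ∨ T) ∨ ¬T
  step 3: T ∨ ¬T
  step 4: T

Answer: SAME — A ⇓ T, B ⇓ T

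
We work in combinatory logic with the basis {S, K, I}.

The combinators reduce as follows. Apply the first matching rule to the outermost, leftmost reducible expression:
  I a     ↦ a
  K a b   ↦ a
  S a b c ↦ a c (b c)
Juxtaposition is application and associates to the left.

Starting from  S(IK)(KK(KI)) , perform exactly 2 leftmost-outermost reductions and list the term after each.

Answer: after 2 steps: SKK

Reduction:
  start: S(IK)(KK(KI))
  →1  SK(KK(KI))
  →2  SKK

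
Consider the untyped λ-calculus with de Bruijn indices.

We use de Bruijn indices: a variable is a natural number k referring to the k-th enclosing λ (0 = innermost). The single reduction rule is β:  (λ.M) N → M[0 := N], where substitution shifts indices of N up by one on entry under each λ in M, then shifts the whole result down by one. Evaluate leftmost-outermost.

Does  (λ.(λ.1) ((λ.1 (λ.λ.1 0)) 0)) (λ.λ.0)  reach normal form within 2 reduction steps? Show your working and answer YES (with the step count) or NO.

Answer: YES — reaches normal form λ.λ.0 in 2 ≤ 2 steps

Derivation:
  start: (λ.(λ.1) ((λ.1 (λ.λ.1 0)) 0)) (λ.λ.0)
  →1  (λ.λ.λ.0) ((λ.(λ.λ.0) (λ.λ.1 0)) (λ.λ.0))
  →2  λ.λ.0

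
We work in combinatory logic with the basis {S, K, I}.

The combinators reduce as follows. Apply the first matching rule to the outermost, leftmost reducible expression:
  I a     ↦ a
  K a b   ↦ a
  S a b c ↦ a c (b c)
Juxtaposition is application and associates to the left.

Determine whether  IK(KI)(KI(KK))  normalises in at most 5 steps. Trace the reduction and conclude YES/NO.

  start: IK(KI)(KI(KK))
  step 1: K(KI)(KI(KK))
  step 2: KI

Answer: YES — reaches normal form KI in 2 ≤ 5 steps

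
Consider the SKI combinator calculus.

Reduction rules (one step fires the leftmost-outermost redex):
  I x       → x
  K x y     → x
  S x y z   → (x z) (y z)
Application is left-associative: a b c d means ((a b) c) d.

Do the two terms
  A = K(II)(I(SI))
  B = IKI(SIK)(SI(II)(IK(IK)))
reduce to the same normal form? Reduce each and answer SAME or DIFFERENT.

Term A:
  start: K(II)(I(SI))
  step 1: II
  step 2: I

Term B:
  start: IKI(SIK)(SI(II)(IK(IK)))
  step 1: KI(SIK)(SI(II)(IK(IK)))
  step 2: I(SI(II)(IK(IK)))
  step 3: SI(II)(IK(IK))
  step 4: I(IK(IK))(II(IK(IK)))
  step 5: IK(IK)(II(IK(IK)))
  step 6: K(IK)(II(IK(IK)))
  step 7: IK
  step 8: K

Answer: DIFFERENT — A ⇓ I, B ⇓ K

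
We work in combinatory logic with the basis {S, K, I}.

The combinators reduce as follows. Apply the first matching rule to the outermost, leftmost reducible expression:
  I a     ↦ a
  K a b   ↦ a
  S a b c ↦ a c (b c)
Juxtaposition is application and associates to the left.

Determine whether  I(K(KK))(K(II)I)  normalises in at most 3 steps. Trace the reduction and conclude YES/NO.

  start: I(K(KK))(K(II)I)
  step 1: K(KK)(K(II)I)
  step 2: KK

Answer: YES — reaches normal form KK in 2 ≤ 3 steps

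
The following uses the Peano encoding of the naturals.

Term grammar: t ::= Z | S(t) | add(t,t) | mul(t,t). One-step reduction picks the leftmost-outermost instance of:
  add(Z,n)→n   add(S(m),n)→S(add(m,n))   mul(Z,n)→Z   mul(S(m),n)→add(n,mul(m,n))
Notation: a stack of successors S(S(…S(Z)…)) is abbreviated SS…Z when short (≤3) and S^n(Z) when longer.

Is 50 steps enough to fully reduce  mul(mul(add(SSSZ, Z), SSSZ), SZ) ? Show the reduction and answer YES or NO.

Answer: YES — reaches normal form S^9(Z) in 48 ≤ 50 steps

Working:
  start: mul(mul(add(SSSZ, Z), SSSZ), SZ)
  [1] mul(mul(S(add(SSZ, Z)), SSSZ), SZ)
  [2] mul(add(SSSZ, mul(add(SSZ, Z), SSSZ)), SZ)
  [3] mul(S(add(SSZ, mul(add(SSZ, Z), SSSZ))), SZ)
  [4] add(SZ, mul(add(SSZ, mul(add(SSZ, Z), SSSZ)), SZ))
  [5] S(add(Z, mul(add(SSZ, mul(add(SSZ, Z), SSSZ)), SZ)))
  [6] S(mul(add(SSZ, mul(add(SSZ, Z), SSSZ)), SZ))
  [7] S(mul(S(add(SZ, mul(add(SSZ, Z), SSSZ))), SZ))
  [8] S(add(SZ, mul(add(SZ, mul(add(SSZ, Z), SSSZ)), SZ)))
  [9] S(S(add(Z, mul(add(SZ, mul(add(SSZ, Z), SSSZ)), SZ))))
  [10] S(S(mul(add(SZ, mul(add(SSZ, Z), SSSZ)), SZ)))
  [11] S(S(mul(S(add(Z, mul(add(SSZ, Z), SSSZ))), SZ)))
  [12] S(S(add(SZ, mul(add(Z, mul(add(SSZ, Z), SSSZ)), SZ))))
  [13] S(S(S(add(Z, mul(add(Z, mul(add(SSZ, Z), SSSZ)), SZ)))))
  [14] S(S(S(mul(add(Z, mul(add(SSZ, Z), SSSZ)), SZ))))
  [15] S(S(S(mul(mul(add(SSZ, Z), SSSZ), SZ))))
  [16] S(S(S(mul(mul(S(add(SZ, Z)), SSSZ), SZ))))
  [17] S(S(S(mul(add(SSSZ, mul(add(SZ, Z), SSSZ)), SZ))))
  [18] S(S(S(mul(S(add(SSZ, mul(add(SZ, Z), SSSZ))), SZ))))
  [19] S(S(S(add(SZ, mul(add(SSZ, mul(add(SZ, Z), SSSZ)), SZ)))))
  [20] S(S(S(S(add(Z, mul(add(SSZ, mul(add(SZ, Z), SSSZ)), SZ))))))
  [21] S(S(S(S(mul(add(SSZ, mul(add(SZ, Z), SSSZ)), SZ)))))
  [22] S(S(S(S(mul(S(add(SZ, mul(add(SZ, Z), SSSZ))), SZ)))))
  [23] S(S(S(S(add(SZ, mul(add(SZ, mul(add(SZ, Z), SSSZ)), SZ))))))
  [24] S(S(S(S(S(add(Z, mul(add(SZ, mul(add(SZ, Z), SSSZ)), SZ)))))))
  [25] S(S(S(S(S(mul(add(SZ, mul(add(SZ, Z), SSSZ)), SZ))))))
  [26] S(S(S(S(S(mul(S(add(Z, mul(add(SZ, Z), SSSZ))), SZ))))))
  [27] S(S(S(S(S(add(SZ, mul(add(Z, mul(add(SZ, Z), SSSZ)), SZ)))))))
  [28] S(S(S(S(S(S(add(Z, mul(add(Z, mul(add(SZ, Z), SSSZ)), SZ))))))))
  [29] S(S(S(S(S(S(mul(add(Z, mul(add(SZ, Z), SSSZ)), SZ)))))))
  [30] S(S(S(S(S(S(mul(mul(add(SZ, Z), SSSZ), SZ)))))))
  [31] S(S(S(S(S(S(mul(mul(S(add(Z, Z)), SSSZ), SZ)))))))
  [32] S(S(S(S(S(S(mul(add(SSSZ, mul(add(Z, Z), SSSZ)), SZ)))))))
  [33] S(S(S(S(S(S(mul(S(add(SSZ, mul(add(Z, Z), SSSZ))), SZ)))))))
  [34] S(S(S(S(S(S(add(SZ, mul(add(SSZ, mul(add(Z, Z), SSSZ)), SZ))))))))
  [35] S(S(S(S(S(S(S(add(Z, mul(add(SSZ, mul(add(Z, Z), SSSZ)), SZ)))))))))
  [36] S(S(S(S(S(S(S(mul(add(SSZ, mul(add(Z, Z), SSSZ)), SZ))))))))
  [37] S(S(S(S(S(S(S(mul(S(add(SZ, mul(add(Z, Z), SSSZ))), SZ))))))))
  [38] S(S(S(S(S(S(S(add(SZ, mul(add(SZ, mul(add(Z, Z), SSSZ)), SZ)))))))))
  [39] S(S(S(S(S(S(S(S(add(Z, mul(add(SZ, mul(add(Z, Z), SSSZ)), SZ))))))))))
  [40] S(S(S(S(S(S(S(S(mul(add(SZ, mul(add(Z, Z), SSSZ)), SZ)))))))))
  [41] S(S(S(S(S(S(S(S(mul(S(add(Z, mul(add(Z, Z), SSSZ))), SZ)))))))))
  [42] S(S(S(S(S(S(S(S(add(SZ, mul(add(Z, mul(add(Z, Z), SSSZ)), SZ))))))))))
  [43] S(S(S(S(S(S(S(S(S(add(Z, mul(add(Z, mul(add(Z, Z), SSSZ)), SZ)))))))))))
  [44] S(S(S(S(S(S(S(S(S(mul(add(Z, mul(add(Z, Z), SSSZ)), SZ))))))))))
  [45] S(S(S(S(S(S(S(S(S(mul(mul(add(Z, Z), SSSZ), SZ))))))))))
  [46] S(S(S(S(S(S(S(S(S(mul(mul(Z, SSSZ), SZ))))))))))
  [47] S(S(S(S(S(S(S(S(S(mul(Z, SZ))))))))))
  [48] S^9(Z)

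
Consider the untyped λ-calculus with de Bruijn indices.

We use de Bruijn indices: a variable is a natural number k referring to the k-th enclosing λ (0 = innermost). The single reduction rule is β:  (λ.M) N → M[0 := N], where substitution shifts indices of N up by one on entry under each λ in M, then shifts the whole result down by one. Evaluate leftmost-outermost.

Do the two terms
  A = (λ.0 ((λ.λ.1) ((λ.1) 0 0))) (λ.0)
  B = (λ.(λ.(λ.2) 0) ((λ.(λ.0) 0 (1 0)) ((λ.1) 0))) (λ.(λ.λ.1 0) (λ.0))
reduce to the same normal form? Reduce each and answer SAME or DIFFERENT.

Answer: SAME — A ⇓ λ.λ.0, B ⇓ λ.λ.0

Reduction:
Term A:
  start: (λ.0 ((λ.λ.1) ((λ.1) 0 0))) (λ.0)
  [1] (λ.0) ((λ.λ.1) ((λ.λ.0) (λ.0) (λ.0)))
  [2] (λ.λ.1) ((λ.λ.0) (λ.0) (λ.0))
  [3] λ.(λ.λ.0) (λ.0) (λ.0)
  [4] λ.(λ.0) (λ.0)
  [5] λ.λ.0

Term B:
  start: (λ.(λ.(λ.2) 0) ((λ.(λ.0) 0 (1 0)) ((λ.1) 0))) (λ.(λ.λ.1 0) (λ.0))
  [1] (λ.(λ.λ.(λ.λ.1 0) (λ.0)) 0) ((λ.(λ.0) 0 ((λ.(λ.λ.1 0) (λ.0)) 0)) ((λ.λ.(λ.λ.1 0) (λ.0)) (λ.(λ.λ.1 0) (λ.0))))
  [2] (λ.λ.(λ.λ.1 0) (λ.0)) ((λ.(λ.0) 0 ((λ.(λ.λ.1 0) (λ.0)) 0)) ((λ.λ.(λ.λ.1 0) (λ.0)) (λ.(λ.λ.1 0) (λ.0))))
  [3] λ.(λ.λ.1 0) (λ.0)
  [4] λ.λ.(λ.0) 0
  [5] λ.λ.0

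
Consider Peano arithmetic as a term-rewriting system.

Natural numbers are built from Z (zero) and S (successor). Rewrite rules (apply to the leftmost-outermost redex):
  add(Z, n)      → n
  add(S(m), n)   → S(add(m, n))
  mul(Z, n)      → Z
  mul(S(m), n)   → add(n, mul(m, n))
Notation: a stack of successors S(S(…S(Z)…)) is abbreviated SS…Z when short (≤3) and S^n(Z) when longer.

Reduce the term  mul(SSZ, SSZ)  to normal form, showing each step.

Answer: normal form = S^4(Z)  (in 9 steps)

Working:
  start: mul(SSZ, SSZ)
  →1  add(SSZ, mul(SZ, SSZ))
  →2  S(add(SZ, mul(SZ, SSZ)))
  →3  S(S(add(Z, mul(SZ, SSZ))))
  →4  S(S(mul(SZ, SSZ)))
  →5  S(S(add(SSZ, mul(Z, SSZ))))
  →6  S(S(S(add(SZ, mul(Z, SSZ)))))
  →7  S(S(S(S(add(Z, mul(Z, SSZ))))))
  →8  S(S(S(S(mul(Z, SSZ)))))
  →9  S^4(Z)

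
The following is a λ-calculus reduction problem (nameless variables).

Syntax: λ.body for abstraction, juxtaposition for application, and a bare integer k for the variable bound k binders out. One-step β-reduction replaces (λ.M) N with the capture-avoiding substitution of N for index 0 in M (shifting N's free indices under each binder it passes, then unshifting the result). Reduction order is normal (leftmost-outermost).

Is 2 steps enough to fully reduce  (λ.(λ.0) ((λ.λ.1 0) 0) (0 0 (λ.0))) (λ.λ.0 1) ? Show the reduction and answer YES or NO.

Answer: NO — after 2 steps the term is (λ.λ.1 0) (λ.λ.0 1) ((λ.λ.0 1) (λ.λ.0 1) (λ.0)), not yet normal

Reduction:
  start: (λ.(λ.0) ((λ.λ.1 0) 0) (0 0 (λ.0))) (λ.λ.0 1)
  →1  (λ.0) ((λ.λ.1 0) (λ.λ.0 1)) ((λ.λ.0 1) (λ.λ.0 1) (λ.0))
  →2  (λ.λ.1 0) (λ.λ.0 1) ((λ.λ.0 1) (λ.λ.0 1) (λ.0))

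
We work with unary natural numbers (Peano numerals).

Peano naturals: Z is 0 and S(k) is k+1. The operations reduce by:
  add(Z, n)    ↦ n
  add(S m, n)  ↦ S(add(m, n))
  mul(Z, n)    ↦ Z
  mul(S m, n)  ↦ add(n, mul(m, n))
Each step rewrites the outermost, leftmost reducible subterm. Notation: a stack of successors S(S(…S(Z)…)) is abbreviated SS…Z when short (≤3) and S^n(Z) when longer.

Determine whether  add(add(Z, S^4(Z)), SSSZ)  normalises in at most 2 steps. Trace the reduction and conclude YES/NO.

Answer: NO — after 2 steps the term is S(add(SSSZ, SSSZ)), not yet normal

Derivation:
  start: add(add(Z, S^4(Z)), SSSZ)
  →1  add(S^4(Z), SSSZ)
  →2  S(add(SSSZ, SSSZ))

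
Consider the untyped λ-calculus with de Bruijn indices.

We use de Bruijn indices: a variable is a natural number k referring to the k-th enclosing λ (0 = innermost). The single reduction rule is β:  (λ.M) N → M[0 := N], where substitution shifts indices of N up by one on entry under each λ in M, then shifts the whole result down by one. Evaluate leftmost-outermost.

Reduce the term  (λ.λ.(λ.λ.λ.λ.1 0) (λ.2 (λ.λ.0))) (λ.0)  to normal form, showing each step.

Answer: normal form = λ.λ.λ.λ.1 0  (in 2 steps)

Reduction:
  start: (λ.λ.(λ.λ.λ.λ.1 0) (λ.2 (λ.λ.0))) (λ.0)
  →1  λ.(λ.λ.λ.λ.1 0) (λ.(λ.0) (λ.λ.0))
  →2  λ.λ.λ.λ.1 0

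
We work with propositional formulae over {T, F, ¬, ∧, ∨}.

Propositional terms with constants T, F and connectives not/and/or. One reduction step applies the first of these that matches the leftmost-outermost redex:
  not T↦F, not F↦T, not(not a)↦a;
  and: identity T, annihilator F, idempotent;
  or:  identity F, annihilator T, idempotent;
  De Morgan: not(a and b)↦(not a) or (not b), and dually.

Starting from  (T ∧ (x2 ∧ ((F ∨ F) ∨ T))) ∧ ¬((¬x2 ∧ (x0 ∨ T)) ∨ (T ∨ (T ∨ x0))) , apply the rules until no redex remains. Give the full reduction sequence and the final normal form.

Answer: normal form = F  (in 15 steps)

Derivation:
  start: (T ∧ (x2 ∧ ((F ∨ F) ∨ T))) ∧ ¬((¬x2 ∧ (x0 ∨ T)) ∨ (T ∨ (T ∨ x0)))
  step 1: (x2 ∧ ((F ∨ F) ∨ T)) ∧ ¬((¬x2 ∧ (x0 ∨ T)) ∨ (T ∨ (T ∨ x0)))
  step 2: (x2 ∧ T) ∧ ¬((¬x2 ∧ (x0 ∨ T)) ∨ (T ∨ (T ∨ x0)))
  step 3: x2 ∧ ¬((¬x2 ∧ (x0 ∨ T)) ∨ (T ∨ (T ∨ x0)))
  step 4: x2 ∧ (¬(¬x2 ∧ (x0 ∨ T)) ∧ ¬(T ∨ (T ∨ x0)))
  step 5: x2 ∧ ((¬¬x2 ∨ ¬(x0 ∨ T)) ∧ ¬(T ∨ (T ∨ x0)))
  step 6: x2 ∧ ((x2 ∨ ¬(x0 ∨ T)) ∧ ¬(T ∨ (T ∨ x0)))
  step 7: x2 ∧ ((x2 ∨ (¬x0 ∧ ¬T)) ∧ ¬(T ∨ (T ∨ x0)))
  step 8: x2 ∧ ((x2 ∨ (¬x0 ∧ F)) ∧ ¬(T ∨ (T ∨ x0)))
  step 9: x2 ∧ ((x2 ∨ F) ∧ ¬(T ∨ (T ∨ x0)))
  step 10: x2 ∧ (x2 ∧ ¬(T ∨ (T ∨ x0)))
  step 11: x2 ∧ (x2 ∧ (¬T ∧ ¬(T ∨ x0)))
  step 12: x2 ∧ (x2 ∧ (F ∧ ¬(T ∨ x0)))
  step 13: x2 ∧ (x2 ∧ F)
  step 14: x2 ∧ F
  step 15: F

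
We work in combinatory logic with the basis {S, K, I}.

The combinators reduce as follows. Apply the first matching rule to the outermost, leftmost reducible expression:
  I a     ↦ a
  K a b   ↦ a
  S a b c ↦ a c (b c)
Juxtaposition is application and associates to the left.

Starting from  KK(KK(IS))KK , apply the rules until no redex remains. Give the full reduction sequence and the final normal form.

Answer: normal form = K  (in 2 steps)

Reduction:
  start: KK(KK(IS))KK
  →1  KKK
  →2  K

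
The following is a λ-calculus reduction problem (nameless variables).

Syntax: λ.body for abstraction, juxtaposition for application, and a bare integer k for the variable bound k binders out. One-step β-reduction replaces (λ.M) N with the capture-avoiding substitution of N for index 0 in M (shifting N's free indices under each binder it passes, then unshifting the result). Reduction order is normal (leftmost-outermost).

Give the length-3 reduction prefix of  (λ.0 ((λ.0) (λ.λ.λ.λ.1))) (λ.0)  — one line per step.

  start: (λ.0 ((λ.0) (λ.λ.λ.λ.1))) (λ.0)
  [1] (λ.0) ((λ.0) (λ.λ.λ.λ.1))
  [2] (λ.0) (λ.λ.λ.λ.1)
  [3] λ.λ.λ.λ.1

Answer: after 3 steps: λ.λ.λ.λ.1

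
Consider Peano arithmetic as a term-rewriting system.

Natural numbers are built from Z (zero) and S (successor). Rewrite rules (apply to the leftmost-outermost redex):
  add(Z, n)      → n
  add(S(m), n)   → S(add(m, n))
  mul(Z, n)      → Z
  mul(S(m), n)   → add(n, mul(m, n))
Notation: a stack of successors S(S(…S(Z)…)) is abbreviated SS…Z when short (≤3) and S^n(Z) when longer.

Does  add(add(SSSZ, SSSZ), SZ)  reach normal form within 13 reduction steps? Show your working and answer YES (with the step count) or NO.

  start: add(add(SSSZ, SSSZ), SZ)
  →1  add(S(add(SSZ, SSSZ)), SZ)
  →2  S(add(add(SSZ, SSSZ), SZ))
  →3  S(add(S(add(SZ, SSSZ)), SZ))
  →4  S(S(add(add(SZ, SSSZ), SZ)))
  →5  S(S(add(S(add(Z, SSSZ)), SZ)))
  →6  S(S(S(add(add(Z, SSSZ), SZ))))
  →7  S(S(S(add(SSSZ, SZ))))
  →8  S(S(S(S(add(SSZ, SZ)))))
  →9  S(S(S(S(S(add(SZ, SZ))))))
  →10  S(S(S(S(S(S(add(Z, SZ)))))))
  →11  S^7(Z)

Answer: YES — reaches normal form S^7(Z) in 11 ≤ 13 steps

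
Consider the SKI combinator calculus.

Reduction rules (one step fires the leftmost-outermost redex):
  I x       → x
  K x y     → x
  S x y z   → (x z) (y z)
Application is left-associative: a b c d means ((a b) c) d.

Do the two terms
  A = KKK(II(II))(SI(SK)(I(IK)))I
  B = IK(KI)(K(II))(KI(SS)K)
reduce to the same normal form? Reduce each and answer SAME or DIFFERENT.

Answer: SAME — A ⇓ I, B ⇓ I

Derivation:
Term A:
  start: KKK(II(II))(SI(SK)(I(IK)))I
  →1  K(II(II))(SI(SK)(I(IK)))I
  →2  II(II)I
  →3  I(II)I
  →4  III
  →5  II
  →6  I

Term B:
  start: IK(KI)(K(II))(KI(SS)K)
  →1  K(KI)(K(II))(KI(SS)K)
  →2  KI(KI(SS)K)
  →3  I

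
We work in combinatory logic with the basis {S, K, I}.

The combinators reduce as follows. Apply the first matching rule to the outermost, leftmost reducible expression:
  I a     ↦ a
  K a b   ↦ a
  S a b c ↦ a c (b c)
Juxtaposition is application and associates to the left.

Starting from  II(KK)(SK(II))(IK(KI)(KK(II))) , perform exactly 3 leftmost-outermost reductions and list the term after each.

Answer: after 3 steps: K(IK(KI)(KK(II)))

Reduction:
  start: II(KK)(SK(II))(IK(KI)(KK(II)))
  step 1: I(KK)(SK(II))(IK(KI)(KK(II)))
  step 2: KK(SK(II))(IK(KI)(KK(II)))
  step 3: K(IK(KI)(KK(II)))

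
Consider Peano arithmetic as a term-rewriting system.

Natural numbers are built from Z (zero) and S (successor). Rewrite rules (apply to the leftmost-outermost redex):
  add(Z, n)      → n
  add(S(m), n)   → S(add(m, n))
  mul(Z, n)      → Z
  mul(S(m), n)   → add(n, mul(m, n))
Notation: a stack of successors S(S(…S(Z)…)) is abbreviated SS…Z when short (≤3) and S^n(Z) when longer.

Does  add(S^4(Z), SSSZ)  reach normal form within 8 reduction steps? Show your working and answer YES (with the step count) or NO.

Answer: YES — reaches normal form S^7(Z) in 5 ≤ 8 steps

Working:
  start: add(S^4(Z), SSSZ)
  step 1: S(add(SSSZ, SSSZ))
  step 2: S(S(add(SSZ, SSSZ)))
  step 3: S(S(S(add(SZ, SSSZ))))
  step 4: S(S(S(S(add(Z, SSSZ)))))
  step 5: S^7(Z)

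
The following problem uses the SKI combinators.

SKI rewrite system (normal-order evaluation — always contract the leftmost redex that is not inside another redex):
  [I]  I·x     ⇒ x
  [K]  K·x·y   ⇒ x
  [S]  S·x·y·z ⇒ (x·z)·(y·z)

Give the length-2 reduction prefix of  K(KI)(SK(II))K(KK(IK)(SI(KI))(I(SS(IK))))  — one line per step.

  start: K(KI)(SK(II))K(KK(IK)(SI(KI))(I(SS(IK))))
  [1] KIK(KK(IK)(SI(KI))(I(SS(IK))))
  [2] I(KK(IK)(SI(KI))(I(SS(IK))))

Answer: after 2 steps: I(KK(IK)(SI(KI))(I(SS(IK))))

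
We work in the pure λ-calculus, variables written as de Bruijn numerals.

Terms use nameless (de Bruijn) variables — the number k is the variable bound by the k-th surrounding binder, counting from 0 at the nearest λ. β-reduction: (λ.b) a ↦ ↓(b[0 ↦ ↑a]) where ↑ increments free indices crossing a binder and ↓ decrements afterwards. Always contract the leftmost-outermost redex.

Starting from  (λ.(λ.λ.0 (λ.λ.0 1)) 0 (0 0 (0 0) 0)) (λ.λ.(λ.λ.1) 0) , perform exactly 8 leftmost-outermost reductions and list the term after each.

  start: (λ.(λ.λ.0 (λ.λ.0 1)) 0 (0 0 (0 0) 0)) (λ.λ.(λ.λ.1) 0)
  step 1: (λ.λ.0 (λ.λ.0 1)) (λ.λ.(λ.λ.1) 0) ((λ.λ.(λ.λ.1) 0) (λ.λ.(λ.λ.1) 0) ((λ.λ.(λ.λ.1) 0) (λ.λ.(λ.λ.1) 0)) (λ.λ.(λ.λ.1) 0))
  step 2: (λ.0 (λ.λ.0 1)) ((λ.λ.(λ.λ.1) 0) (λ.λ.(λ.λ.1) 0) ((λ.λ.(λ.λ.1) 0) (λ.λ.(λ.λ.1) 0)) (λ.λ.(λ.λ.1) 0))
  step 3: (λ.λ.(λ.λ.1) 0) (λ.λ.(λ.λ.1) 0) ((λ.λ.(λ.λ.1) 0) (λ.λ.(λ.λ.1) 0)) (λ.λ.(λ.λ.1) 0) (λ.λ.0 1)
  step 4: (λ.(λ.λ.1) 0) ((λ.λ.(λ.λ.1) 0) (λ.λ.(λ.λ.1) 0)) (λ.λ.(λ.λ.1) 0) (λ.λ.0 1)
  step 5: (λ.λ.1) ((λ.λ.(λ.λ.1) 0) (λ.λ.(λ.λ.1) 0)) (λ.λ.(λ.λ.1) 0) (λ.λ.0 1)
  step 6: (λ.(λ.λ.(λ.λ.1) 0) (λ.λ.(λ.λ.1) 0)) (λ.λ.(λ.λ.1) 0) (λ.λ.0 1)
  step 7: (λ.λ.(λ.λ.1) 0) (λ.λ.(λ.λ.1) 0) (λ.λ.0 1)
  step 8: (λ.(λ.λ.1) 0) (λ.λ.0 1)

Answer: after 8 steps: (λ.(λ.λ.1) 0) (λ.λ.0 1)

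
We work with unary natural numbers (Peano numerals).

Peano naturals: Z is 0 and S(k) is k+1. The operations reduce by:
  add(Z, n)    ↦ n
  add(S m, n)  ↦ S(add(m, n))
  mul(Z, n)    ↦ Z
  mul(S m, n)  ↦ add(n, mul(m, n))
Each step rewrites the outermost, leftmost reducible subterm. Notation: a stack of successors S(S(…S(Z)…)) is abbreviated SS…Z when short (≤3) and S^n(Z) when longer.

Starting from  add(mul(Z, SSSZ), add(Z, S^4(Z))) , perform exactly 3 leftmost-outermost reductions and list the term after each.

Answer: after 3 steps: S^4(Z)

Working:
  start: add(mul(Z, SSSZ), add(Z, S^4(Z)))
  →1  add(Z, add(Z, S^4(Z)))
  →2  add(Z, S^4(Z))
  →3  S^4(Z)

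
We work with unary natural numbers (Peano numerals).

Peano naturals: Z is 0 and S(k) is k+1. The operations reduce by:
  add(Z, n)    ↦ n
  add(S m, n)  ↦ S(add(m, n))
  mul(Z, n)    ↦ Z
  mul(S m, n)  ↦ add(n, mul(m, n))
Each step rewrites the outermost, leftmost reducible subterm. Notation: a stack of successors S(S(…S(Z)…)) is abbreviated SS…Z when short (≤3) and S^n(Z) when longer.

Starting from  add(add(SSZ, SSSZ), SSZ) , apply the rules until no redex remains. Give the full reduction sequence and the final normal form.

Answer: normal form = S^7(Z)  (in 9 steps)

Reduction:
  start: add(add(SSZ, SSSZ), SSZ)
  [1] add(S(add(SZ, SSSZ)), SSZ)
  [2] S(add(add(SZ, SSSZ), SSZ))
  [3] S(add(S(add(Z, SSSZ)), SSZ))
  [4] S(S(add(add(Z, SSSZ), SSZ)))
  [5] S(S(add(SSSZ, SSZ)))
  [6] S(S(S(add(SSZ, SSZ))))
  [7] S(S(S(S(add(SZ, SSZ)))))
  [8] S(S(S(S(S(add(Z, SSZ))))))
  [9] S^7(Z)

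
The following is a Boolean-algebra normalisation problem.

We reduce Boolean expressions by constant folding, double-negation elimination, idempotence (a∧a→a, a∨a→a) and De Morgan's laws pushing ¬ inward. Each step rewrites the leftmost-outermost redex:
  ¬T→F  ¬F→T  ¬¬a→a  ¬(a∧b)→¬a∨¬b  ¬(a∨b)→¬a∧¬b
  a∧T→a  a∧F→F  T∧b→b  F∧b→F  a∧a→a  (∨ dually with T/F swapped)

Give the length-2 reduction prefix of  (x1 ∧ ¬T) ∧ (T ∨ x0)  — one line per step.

Answer: after 2 steps: F ∧ (T ∨ x0)

Working:
  start: (x1 ∧ ¬T) ∧ (T ∨ x0)
  step 1: (x1 ∧ F) ∧ (T ∨ x0)
  step 2: F ∧ (T ∨ x0)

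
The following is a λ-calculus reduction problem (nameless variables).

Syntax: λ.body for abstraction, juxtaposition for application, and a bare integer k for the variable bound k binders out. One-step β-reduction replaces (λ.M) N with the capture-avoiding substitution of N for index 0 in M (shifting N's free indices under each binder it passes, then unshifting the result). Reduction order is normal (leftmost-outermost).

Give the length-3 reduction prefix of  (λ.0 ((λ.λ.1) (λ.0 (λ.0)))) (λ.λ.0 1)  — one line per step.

  start: (λ.0 ((λ.λ.1) (λ.0 (λ.0)))) (λ.λ.0 1)
  →1  (λ.λ.0 1) ((λ.λ.1) (λ.0 (λ.0)))
  →2  λ.0 ((λ.λ.1) (λ.0 (λ.0)))
  →3  λ.0 (λ.λ.0 (λ.0))

Answer: after 3 steps: λ.0 (λ.λ.0 (λ.0))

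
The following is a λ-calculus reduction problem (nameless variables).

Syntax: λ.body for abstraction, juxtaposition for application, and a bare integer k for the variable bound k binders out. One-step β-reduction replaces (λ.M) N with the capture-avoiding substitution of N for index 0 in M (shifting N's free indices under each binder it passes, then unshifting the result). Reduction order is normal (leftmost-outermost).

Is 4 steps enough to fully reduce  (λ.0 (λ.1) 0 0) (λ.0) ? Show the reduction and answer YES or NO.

  start: (λ.0 (λ.1) 0 0) (λ.0)
  [1] (λ.0) (λ.λ.0) (λ.0) (λ.0)
  [2] (λ.λ.0) (λ.0) (λ.0)
  [3] (λ.0) (λ.0)
  [4] λ.0

Answer: YES — reaches normal form λ.0 in 4 ≤ 4 steps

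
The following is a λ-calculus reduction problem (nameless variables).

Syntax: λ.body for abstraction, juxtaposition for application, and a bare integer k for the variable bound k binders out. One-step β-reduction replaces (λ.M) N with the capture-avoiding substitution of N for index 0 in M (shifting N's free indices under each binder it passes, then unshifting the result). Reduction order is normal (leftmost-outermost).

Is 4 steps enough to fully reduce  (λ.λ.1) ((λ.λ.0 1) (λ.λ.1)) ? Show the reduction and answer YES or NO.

  start: (λ.λ.1) ((λ.λ.0 1) (λ.λ.1))
  →1  λ.(λ.λ.0 1) (λ.λ.1)
  →2  λ.λ.0 (λ.λ.1)

Answer: YES — reaches normal form λ.λ.0 (λ.λ.1) in 2 ≤ 4 steps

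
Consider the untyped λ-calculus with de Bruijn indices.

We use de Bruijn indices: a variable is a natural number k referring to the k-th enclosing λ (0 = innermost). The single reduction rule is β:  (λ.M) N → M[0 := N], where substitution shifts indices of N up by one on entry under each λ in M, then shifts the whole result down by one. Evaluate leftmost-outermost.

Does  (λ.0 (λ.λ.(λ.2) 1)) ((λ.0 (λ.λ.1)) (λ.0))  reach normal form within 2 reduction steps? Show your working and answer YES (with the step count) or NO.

Answer: NO — after 2 steps the term is (λ.0) (λ.λ.1) (λ.λ.(λ.2) 1), not yet normal

Reduction:
  start: (λ.0 (λ.λ.(λ.2) 1)) ((λ.0 (λ.λ.1)) (λ.0))
  [1] (λ.0 (λ.λ.1)) (λ.0) (λ.λ.(λ.2) 1)
  [2] (λ.0) (λ.λ.1) (λ.λ.(λ.2) 1)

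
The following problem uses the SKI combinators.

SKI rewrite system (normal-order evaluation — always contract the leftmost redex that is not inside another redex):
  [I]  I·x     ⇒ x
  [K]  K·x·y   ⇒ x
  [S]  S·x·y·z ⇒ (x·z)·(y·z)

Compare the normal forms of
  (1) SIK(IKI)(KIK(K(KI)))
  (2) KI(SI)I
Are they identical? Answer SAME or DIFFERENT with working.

Answer: DIFFERENT — A ⇓ K(KI), B ⇓ I

Reduction:
Term A:
  start: SIK(IKI)(KIK(K(KI)))
  step 1: I(IKI)(K(IKI))(KIK(K(KI)))
  step 2: IKI(K(IKI))(KIK(K(KI)))
  step 3: KI(K(IKI))(KIK(K(KI)))
  step 4: I(KIK(K(KI)))
  step 5: KIK(K(KI))
  step 6: I(K(KI))
  step 7: K(KI)

Term B:
  start: KI(SI)I
  step 1: II
  step 2: I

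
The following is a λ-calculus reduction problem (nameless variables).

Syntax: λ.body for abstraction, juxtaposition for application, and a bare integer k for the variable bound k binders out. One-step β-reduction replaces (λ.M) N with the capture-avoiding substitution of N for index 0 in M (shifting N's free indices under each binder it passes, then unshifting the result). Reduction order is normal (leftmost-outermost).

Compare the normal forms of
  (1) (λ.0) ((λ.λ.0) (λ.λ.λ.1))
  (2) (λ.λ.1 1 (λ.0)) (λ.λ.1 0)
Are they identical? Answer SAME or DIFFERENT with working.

Answer: DIFFERENT — A ⇓ λ.0, B ⇓ λ.λ.0

Reduction:
Term A:
  start: (λ.0) ((λ.λ.0) (λ.λ.λ.1))
  [1] (λ.λ.0) (λ.λ.λ.1)
  [2] λ.0

Term B:
  start: (λ.λ.1 1 (λ.0)) (λ.λ.1 0)
  [1] λ.(λ.λ.1 0) (λ.λ.1 0) (λ.0)
  [2] λ.(λ.(λ.λ.1 0) 0) (λ.0)
  [3] λ.(λ.λ.1 0) (λ.0)
  [4] λ.λ.(λ.0) 0
  [5] λ.λ.0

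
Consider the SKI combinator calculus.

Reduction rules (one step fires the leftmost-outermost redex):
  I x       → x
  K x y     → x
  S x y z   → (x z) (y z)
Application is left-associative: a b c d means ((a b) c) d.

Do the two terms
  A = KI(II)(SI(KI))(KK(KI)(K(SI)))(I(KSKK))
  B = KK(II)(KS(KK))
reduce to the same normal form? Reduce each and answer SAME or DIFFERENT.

Answer: DIFFERENT — A ⇓ SI, B ⇓ KS

Reduction:
Term A:
  start: KI(II)(SI(KI))(KK(KI)(K(SI)))(I(KSKK))
  [1] I(SI(KI))(KK(KI)(K(SI)))(I(KSKK))
  [2] SI(KI)(KK(KI)(K(SI)))(I(KSKK))
  [3] I(KK(KI)(K(SI)))(KI(KK(KI)(K(SI))))(I(KSKK))
  [4] KK(KI)(K(SI))(KI(KK(KI)(K(SI))))(I(KSKK))
  [5] K(K(SI))(KI(KK(KI)(K(SI))))(I(KSKK))
  [6] K(SI)(I(KSKK))
  [7] SI

Term B:
  start: KK(II)(KS(KK))
  [1] K(KS(KK))
  [2] KS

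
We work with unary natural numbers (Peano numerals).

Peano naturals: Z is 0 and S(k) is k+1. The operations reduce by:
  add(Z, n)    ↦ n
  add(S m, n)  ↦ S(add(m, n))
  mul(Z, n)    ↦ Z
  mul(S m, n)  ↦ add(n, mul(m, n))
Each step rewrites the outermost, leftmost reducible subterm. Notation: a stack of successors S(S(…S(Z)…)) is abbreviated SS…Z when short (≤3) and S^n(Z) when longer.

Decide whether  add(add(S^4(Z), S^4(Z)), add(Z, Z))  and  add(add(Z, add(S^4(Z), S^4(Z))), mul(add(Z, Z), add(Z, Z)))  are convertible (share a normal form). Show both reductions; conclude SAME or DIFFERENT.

Answer: SAME — A ⇓ S^8(Z), B ⇓ S^8(Z)

Derivation:
Term A:
  start: add(add(S^4(Z), S^4(Z)), add(Z, Z))
  →1  add(S(add(SSSZ, S^4(Z))), add(Z, Z))
  →2  S(add(add(SSSZ, S^4(Z)), add(Z, Z)))
  →3  S(add(S(add(SSZ, S^4(Z))), add(Z, Z)))
  →4  S(S(add(add(SSZ, S^4(Z)), add(Z, Z))))
  →5  S(S(add(S(add(SZ, S^4(Z))), add(Z, Z))))
  →6  S(S(S(add(add(SZ, S^4(Z)), add(Z, Z)))))
  →7  S(S(S(add(S(add(Z, S^4(Z))), add(Z, Z)))))
  →8  S(S(S(S(add(add(Z, S^4(Z)), add(Z, Z))))))
  →9  S(S(S(S(add(S^4(Z), add(Z, Z))))))
  →10  S(S(S(S(S(add(SSSZ, add(Z, Z)))))))
  →11  S(S(S(S(S(S(add(SSZ, add(Z, Z))))))))
  →12  S(S(S(S(S(S(S(add(SZ, add(Z, Z)))))))))
  →13  S(S(S(S(S(S(S(S(add(Z, add(Z, Z))))))))))
  →14  S(S(S(S(S(S(S(S(add(Z, Z)))))))))
  →15  S^8(Z)

Term B:
  start: add(add(Z, add(S^4(Z), S^4(Z))), mul(add(Z, Z), add(Z, Z)))
  →1  add(add(S^4(Z), S^4(Z)), mul(add(Z, Z), add(Z, Z)))
  →2  add(S(add(SSSZ, S^4(Z))), mul(add(Z, Z), add(Z, Z)))
  →3  S(add(add(SSSZ, S^4(Z)), mul(add(Z, Z), add(Z, Z))))
  →4  S(add(S(add(SSZ, S^4(Z))), mul(add(Z, Z), add(Z, Z))))
  →5  S(S(add(add(SSZ, S^4(Z)), mul(add(Z, Z), add(Z, Z)))))
  →6  S(S(add(S(add(SZ, S^4(Z))), mul(add(Z, Z), add(Z, Z)))))
  →7  S(S(S(add(add(SZ, S^4(Z)), mul(add(Z, Z), add(Z, Z))))))
  →8  S(S(S(add(S(add(Z, S^4(Z))), mul(add(Z, Z), add(Z, Z))))))
  →9  S(S(S(S(add(add(Z, S^4(Z)), mul(add(Z, Z), add(Z, Z)))))))
  →10  S(S(S(S(add(S^4(Z), mul(add(Z, Z), add(Z, Z)))))))
  →11  S(S(S(S(S(add(SSSZ, mul(add(Z, Z), add(Z, Z))))))))
  →12  S(S(S(S(S(S(add(SSZ, mul(add(Z, Z), add(Z, Z)))))))))
  →13  S(S(S(S(S(S(S(add(SZ, mul(add(Z, Z), add(Z, Z))))))))))
  →14  S(S(S(S(S(S(S(S(add(Z, mul(add(Z, Z), add(Z, Z)))))))))))
  →15  S(S(S(S(S(S(S(S(mul(add(Z, Z), add(Z, Z))))))))))
  →16  S(S(S(S(S(S(S(S(mul(Z, add(Z, Z))))))))))
  →17  S^8(Z)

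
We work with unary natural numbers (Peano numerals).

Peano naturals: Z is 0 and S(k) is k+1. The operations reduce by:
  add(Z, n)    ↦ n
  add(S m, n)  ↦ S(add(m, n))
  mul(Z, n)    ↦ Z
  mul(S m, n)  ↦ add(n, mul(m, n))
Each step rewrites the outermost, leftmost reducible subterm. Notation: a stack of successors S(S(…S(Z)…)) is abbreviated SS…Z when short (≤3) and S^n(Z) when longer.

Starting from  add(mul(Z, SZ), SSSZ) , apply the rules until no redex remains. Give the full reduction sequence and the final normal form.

Answer: normal form = SSSZ  (in 2 steps)

Working:
  start: add(mul(Z, SZ), SSSZ)
  step 1: add(Z, SSSZ)
  step 2: SSSZ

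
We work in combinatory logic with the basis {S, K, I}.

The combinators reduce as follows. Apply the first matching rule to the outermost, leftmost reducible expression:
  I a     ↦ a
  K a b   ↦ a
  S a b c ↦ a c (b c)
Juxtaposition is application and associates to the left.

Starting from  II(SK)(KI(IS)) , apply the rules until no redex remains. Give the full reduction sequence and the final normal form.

Answer: normal form = SKI  (in 3 steps)

Reduction:
  start: II(SK)(KI(IS))
  →1  I(SK)(KI(IS))
  →2  SK(KI(IS))
  →3  SKI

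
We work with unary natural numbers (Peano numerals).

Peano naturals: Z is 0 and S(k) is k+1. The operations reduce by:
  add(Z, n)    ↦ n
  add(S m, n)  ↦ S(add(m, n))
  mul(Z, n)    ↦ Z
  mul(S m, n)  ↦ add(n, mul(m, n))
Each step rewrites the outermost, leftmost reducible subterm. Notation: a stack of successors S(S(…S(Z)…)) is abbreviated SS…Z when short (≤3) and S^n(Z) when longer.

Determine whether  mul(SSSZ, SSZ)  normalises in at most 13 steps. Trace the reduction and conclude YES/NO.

Answer: YES — reaches normal form S^6(Z) in 13 ≤ 13 steps

Derivation:
  start: mul(SSSZ, SSZ)
  →1  add(SSZ, mul(SSZ, SSZ))
  →2  S(add(SZ, mul(SSZ, SSZ)))
  →3  S(S(add(Z, mul(SSZ, SSZ))))
  →4  S(S(mul(SSZ, SSZ)))
  →5  S(S(add(SSZ, mul(SZ, SSZ))))
  →6  S(S(S(add(SZ, mul(SZ, SSZ)))))
  →7  S(S(S(S(add(Z, mul(SZ, SSZ))))))
  →8  S(S(S(S(mul(SZ, SSZ)))))
  →9  S(S(S(S(add(SSZ, mul(Z, SSZ))))))
  →10  S(S(S(S(S(add(SZ, mul(Z, SSZ)))))))
  →11  S(S(S(S(S(S(add(Z, mul(Z, SSZ))))))))
  →12  S(S(S(S(S(S(mul(Z, SSZ)))))))
  →13  S^6(Z)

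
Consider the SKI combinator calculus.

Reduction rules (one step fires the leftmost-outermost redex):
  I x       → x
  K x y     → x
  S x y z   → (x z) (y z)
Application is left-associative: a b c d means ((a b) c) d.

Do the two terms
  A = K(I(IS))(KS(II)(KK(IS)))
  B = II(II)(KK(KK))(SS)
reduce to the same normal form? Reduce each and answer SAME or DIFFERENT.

Term A:
  start: K(I(IS))(KS(II)(KK(IS)))
  step 1: I(IS)
  step 2: IS
  step 3: S

Term B:
  start: II(II)(KK(KK))(SS)
  step 1: I(II)(KK(KK))(SS)
  step 2: II(KK(KK))(SS)
  step 3: I(KK(KK))(SS)
  step 4: KK(KK)(SS)
  step 5: K(SS)

Answer: DIFFERENT — A ⇓ S, B ⇓ K(SS)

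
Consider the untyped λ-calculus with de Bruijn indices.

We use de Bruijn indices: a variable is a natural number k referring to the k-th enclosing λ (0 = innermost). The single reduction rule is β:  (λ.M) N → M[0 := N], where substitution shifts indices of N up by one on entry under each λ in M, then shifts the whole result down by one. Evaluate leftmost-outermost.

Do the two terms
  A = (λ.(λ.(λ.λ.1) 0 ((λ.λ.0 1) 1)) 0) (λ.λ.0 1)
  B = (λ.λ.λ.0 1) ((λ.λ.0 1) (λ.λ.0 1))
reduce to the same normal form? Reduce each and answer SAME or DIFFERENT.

Answer: SAME — A ⇓ λ.λ.0 1, B ⇓ λ.λ.0 1

Derivation:
Term A:
  start: (λ.(λ.(λ.λ.1) 0 ((λ.λ.0 1) 1)) 0) (λ.λ.0 1)
  [1] (λ.(λ.λ.1) 0 ((λ.λ.0 1) (λ.λ.0 1))) (λ.λ.0 1)
  [2] (λ.λ.1) (λ.λ.0 1) ((λ.λ.0 1) (λ.λ.0 1))
  [3] (λ.λ.λ.0 1) ((λ.λ.0 1) (λ.λ.0 1))
  [4] λ.λ.0 1

Term B:
  start: (λ.λ.λ.0 1) ((λ.λ.0 1) (λ.λ.0 1))
  [1] λ.λ.0 1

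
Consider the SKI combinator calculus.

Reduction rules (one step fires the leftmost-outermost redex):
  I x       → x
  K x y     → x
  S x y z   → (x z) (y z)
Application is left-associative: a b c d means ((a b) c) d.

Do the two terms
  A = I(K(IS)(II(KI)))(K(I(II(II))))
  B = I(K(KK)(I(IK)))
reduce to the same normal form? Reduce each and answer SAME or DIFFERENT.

Term A:
  start: I(K(IS)(II(KI)))(K(I(II(II))))
  step 1: K(IS)(II(KI))(K(I(II(II))))
  step 2: IS(K(I(II(II))))
  step 3: S(K(I(II(II))))
  step 4: S(K(II(II)))
  step 5: S(K(I(II)))
  step 6: S(K(II))
  step 7: S(KI)

Term B:
  start: I(K(KK)(I(IK)))
  step 1: K(KK)(I(IK))
  step 2: KK

Answer: DIFFERENT — A ⇓ S(KI), B ⇓ KK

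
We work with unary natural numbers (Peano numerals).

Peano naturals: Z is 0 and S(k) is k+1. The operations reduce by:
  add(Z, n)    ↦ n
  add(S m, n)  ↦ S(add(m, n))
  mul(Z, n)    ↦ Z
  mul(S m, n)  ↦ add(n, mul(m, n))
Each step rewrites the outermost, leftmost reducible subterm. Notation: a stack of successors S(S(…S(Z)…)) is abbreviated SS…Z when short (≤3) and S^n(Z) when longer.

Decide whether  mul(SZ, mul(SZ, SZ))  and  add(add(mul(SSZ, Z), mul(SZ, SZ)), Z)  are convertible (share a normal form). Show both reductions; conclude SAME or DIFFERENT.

Term A:
  start: mul(SZ, mul(SZ, SZ))
  step 1: add(mul(SZ, SZ), mul(Z, mul(SZ, SZ)))
  step 2: add(add(SZ, mul(Z, SZ)), mul(Z, mul(SZ, SZ)))
  step 3: add(S(add(Z, mul(Z, SZ))), mul(Z, mul(SZ, SZ)))
  step 4: S(add(add(Z, mul(Z, SZ)), mul(Z, mul(SZ, SZ))))
  step 5: S(add(mul(Z, SZ), mul(Z, mul(SZ, SZ))))
  step 6: S(add(Z, mul(Z, mul(SZ, SZ))))
  step 7: S(mul(Z, mul(SZ, SZ)))
  step 8: SZ

Term B:
  start: add(add(mul(SSZ, Z), mul(SZ, SZ)), Z)
  step 1: add(add(add(Z, mul(SZ, Z)), mul(SZ, SZ)), Z)
  step 2: add(add(mul(SZ, Z), mul(SZ, SZ)), Z)
  step 3: add(add(add(Z, mul(Z, Z)), mul(SZ, SZ)), Z)
  step 4: add(add(mul(Z, Z), mul(SZ, SZ)), Z)
  step 5: add(add(Z, mul(SZ, SZ)), Z)
  step 6: add(mul(SZ, SZ), Z)
  step 7: add(add(SZ, mul(Z, SZ)), Z)
  step 8: add(S(add(Z, mul(Z, SZ))), Z)
  step 9: S(add(add(Z, mul(Z, SZ)), Z))
  step 10: S(add(mul(Z, SZ), Z))
  step 11: S(add(Z, Z))
  step 12: SZ

Answer: SAME — A ⇓ SZ, B ⇓ SZ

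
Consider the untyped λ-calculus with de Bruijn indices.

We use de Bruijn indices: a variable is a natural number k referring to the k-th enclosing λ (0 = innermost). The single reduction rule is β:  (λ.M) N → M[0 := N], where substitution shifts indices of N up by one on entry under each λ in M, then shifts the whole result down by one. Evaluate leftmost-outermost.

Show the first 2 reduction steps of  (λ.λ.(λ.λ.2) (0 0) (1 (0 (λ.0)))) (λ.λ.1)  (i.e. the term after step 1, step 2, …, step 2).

  start: (λ.λ.(λ.λ.2) (0 0) (1 (0 (λ.0)))) (λ.λ.1)
  step 1: λ.(λ.λ.2) (0 0) ((λ.λ.1) (0 (λ.0)))
  step 2: λ.(λ.1) ((λ.λ.1) (0 (λ.0)))

Answer: after 2 steps: λ.(λ.1) ((λ.λ.1) (0 (λ.0)))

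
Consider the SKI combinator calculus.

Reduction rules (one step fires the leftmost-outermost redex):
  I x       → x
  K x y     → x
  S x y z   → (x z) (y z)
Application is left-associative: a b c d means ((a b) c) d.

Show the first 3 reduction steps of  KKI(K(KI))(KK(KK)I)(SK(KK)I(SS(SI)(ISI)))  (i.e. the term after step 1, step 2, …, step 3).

Answer: after 3 steps: KI

Working:
  start: KKI(K(KI))(KK(KK)I)(SK(KK)I(SS(SI)(ISI)))
  →1  K(K(KI))(KK(KK)I)(SK(KK)I(SS(SI)(ISI)))
  →2  K(KI)(SK(KK)I(SS(SI)(ISI)))
  →3  KI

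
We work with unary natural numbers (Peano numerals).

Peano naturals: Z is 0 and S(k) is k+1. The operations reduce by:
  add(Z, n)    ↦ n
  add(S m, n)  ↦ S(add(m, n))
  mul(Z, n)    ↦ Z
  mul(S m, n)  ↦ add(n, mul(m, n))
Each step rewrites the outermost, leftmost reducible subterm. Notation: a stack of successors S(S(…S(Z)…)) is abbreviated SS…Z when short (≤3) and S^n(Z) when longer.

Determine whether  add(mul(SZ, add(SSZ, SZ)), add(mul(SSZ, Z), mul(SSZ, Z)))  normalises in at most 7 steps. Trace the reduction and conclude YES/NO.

Answer: NO — after 7 steps the term is S(S(add(add(add(Z, SZ), mul(Z, add(SSZ, SZ))), add(mul(SSZ, Z), mul(SSZ, Z))))), not yet normal

Derivation:
  start: add(mul(SZ, add(SSZ, SZ)), add(mul(SSZ, Z), mul(SSZ, Z)))
  step 1: add(add(add(SSZ, SZ), mul(Z, add(SSZ, SZ))), add(mul(SSZ, Z), mul(SSZ, Z)))
  step 2: add(add(S(add(SZ, SZ)), mul(Z, add(SSZ, SZ))), add(mul(SSZ, Z), mul(SSZ, Z)))
  step 3: add(S(add(add(SZ, SZ), mul(Z, add(SSZ, SZ)))), add(mul(SSZ, Z), mul(SSZ, Z)))
  step 4: S(add(add(add(SZ, SZ), mul(Z, add(SSZ, SZ))), add(mul(SSZ, Z), mul(SSZ, Z))))
  step 5: S(add(add(S(add(Z, SZ)), mul(Z, add(SSZ, SZ))), add(mul(SSZ, Z), mul(SSZ, Z))))
  step 6: S(add(S(add(add(Z, SZ), mul(Z, add(SSZ, SZ)))), add(mul(SSZ, Z), mul(SSZ, Z))))
  step 7: S(S(add(add(add(Z, SZ), mul(Z, add(SSZ, SZ))), add(mul(SSZ, Z), mul(SSZ, Z)))))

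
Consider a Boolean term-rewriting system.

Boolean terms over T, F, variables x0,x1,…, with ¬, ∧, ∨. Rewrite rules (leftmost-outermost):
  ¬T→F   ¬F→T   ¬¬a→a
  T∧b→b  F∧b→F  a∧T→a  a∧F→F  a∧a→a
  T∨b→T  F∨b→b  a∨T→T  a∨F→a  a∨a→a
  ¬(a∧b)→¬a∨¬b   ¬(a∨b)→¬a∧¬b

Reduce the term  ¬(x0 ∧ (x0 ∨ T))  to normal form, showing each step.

Answer: normal form = ¬x0  (in 5 steps)

Derivation:
  start: ¬(x0 ∧ (x0 ∨ T))
  →1  ¬x0 ∨ ¬(x0 ∨ T)
  →2  ¬x0 ∨ (¬x0 ∧ ¬T)
  →3  ¬x0 ∨ (¬x0 ∧ F)
  →4  ¬x0 ∨ F
  →5  ¬x0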